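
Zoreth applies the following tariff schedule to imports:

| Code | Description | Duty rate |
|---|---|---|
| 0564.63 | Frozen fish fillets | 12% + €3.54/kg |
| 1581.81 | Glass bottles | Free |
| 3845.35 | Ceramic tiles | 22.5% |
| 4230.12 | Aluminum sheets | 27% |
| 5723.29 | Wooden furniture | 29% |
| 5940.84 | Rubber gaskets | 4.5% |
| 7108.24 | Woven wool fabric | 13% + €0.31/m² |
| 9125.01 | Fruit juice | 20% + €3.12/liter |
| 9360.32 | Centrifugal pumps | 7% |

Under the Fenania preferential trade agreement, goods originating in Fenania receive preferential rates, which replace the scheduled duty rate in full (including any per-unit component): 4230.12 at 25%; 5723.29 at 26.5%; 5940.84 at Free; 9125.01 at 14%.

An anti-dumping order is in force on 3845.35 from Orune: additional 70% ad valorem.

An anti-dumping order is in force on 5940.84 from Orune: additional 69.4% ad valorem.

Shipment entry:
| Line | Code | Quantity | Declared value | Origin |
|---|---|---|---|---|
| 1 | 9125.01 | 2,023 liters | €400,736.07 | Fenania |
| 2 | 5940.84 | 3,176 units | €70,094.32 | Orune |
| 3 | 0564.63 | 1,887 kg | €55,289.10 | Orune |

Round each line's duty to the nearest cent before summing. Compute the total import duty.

€121,217.42

Line 1 (9125.01, Fenania, 2,023 liters, €400,736.07):
Base rate for 9125.01 is 20% + €3.12/liter.
Origin Fenania qualifies under the Zoreth–Fenania agreement and 9125.01 is covered: preferential rate 14% applies instead.
Duty = €400,736.07 × 14% = €56,103.05.
Line 2 (5940.84, Orune, 3,176 units, €70,094.32):
Base rate for 5940.84 is 4.5%.
5940.84 has an FTA preferential rate, but origin Orune is not Fenania; base rate stands.
Additional duty on 5940.84 from Orune: +69.4%. Applied ad valorem rate: 4.5% + 69.4% = 73.9%.
Duty = €70,094.32 × 73.9% = €51,799.70.
Line 3 (0564.63, Orune, 1,887 kg, €55,289.10):
Base rate for 0564.63 is 12% + €3.54/kg.
Duty = €55,289.10 × 12% + 1,887 × €3.54 = €13,314.67.
Total = €56,103.05 + €51,799.70 + €13,314.67 = €121,217.42.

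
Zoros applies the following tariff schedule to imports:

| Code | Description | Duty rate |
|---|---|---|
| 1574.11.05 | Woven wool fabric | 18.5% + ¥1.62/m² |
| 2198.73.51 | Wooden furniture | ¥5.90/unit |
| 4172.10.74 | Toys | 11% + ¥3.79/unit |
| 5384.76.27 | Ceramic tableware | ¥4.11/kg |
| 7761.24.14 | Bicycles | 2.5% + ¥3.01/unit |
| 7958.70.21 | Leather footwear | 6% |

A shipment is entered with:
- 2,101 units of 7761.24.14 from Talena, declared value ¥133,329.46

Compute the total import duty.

Line 1 (7761.24.14, Talena, 2,101 units, ¥133,329.46):
Base rate for 7761.24.14 is 2.5% + ¥3.01/unit.
Duty = ¥133,329.46 × 2.5% + 2,101 × ¥3.01 = ¥9,657.25.

¥9,657.25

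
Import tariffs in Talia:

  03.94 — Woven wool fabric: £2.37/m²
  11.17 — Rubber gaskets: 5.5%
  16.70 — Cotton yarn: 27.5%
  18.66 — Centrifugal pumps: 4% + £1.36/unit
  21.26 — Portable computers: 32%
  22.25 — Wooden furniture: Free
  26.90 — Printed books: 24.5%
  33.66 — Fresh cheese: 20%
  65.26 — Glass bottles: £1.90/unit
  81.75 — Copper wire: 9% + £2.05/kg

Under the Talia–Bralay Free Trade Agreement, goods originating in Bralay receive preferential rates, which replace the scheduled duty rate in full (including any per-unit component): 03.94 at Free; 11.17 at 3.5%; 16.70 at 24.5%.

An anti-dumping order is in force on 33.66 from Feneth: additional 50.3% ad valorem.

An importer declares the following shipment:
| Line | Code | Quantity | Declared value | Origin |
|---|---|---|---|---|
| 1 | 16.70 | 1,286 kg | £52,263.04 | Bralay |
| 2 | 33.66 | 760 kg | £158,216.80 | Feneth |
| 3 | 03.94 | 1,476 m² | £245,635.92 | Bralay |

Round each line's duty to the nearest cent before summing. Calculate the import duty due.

£124,030.85

Line 1 (16.70, Bralay, 1,286 kg, £52,263.04):
Base rate for 16.70 is 27.5%.
Origin Bralay qualifies under the Talia–Bralay agreement and 16.70 is covered: preferential rate 24.5% applies instead.
Duty = £52,263.04 × 24.5% = £12,804.44.
Line 2 (33.66, Feneth, 760 kg, £158,216.80):
Base rate for 33.66 is 20%.
Additional duty on 33.66 from Feneth: +50.3%. Applied ad valorem rate: 20% + 50.3% = 70.3%.
Duty = £158,216.80 × 70.3% = £111,226.41.
Line 3 (03.94, Bralay, 1,476 m², £245,635.92):
Base rate for 03.94 is £2.37/m².
Origin Bralay qualifies under the Talia–Bralay agreement and 03.94 is covered: preferential rate Free applies instead.
Duty = £245,635.92 × 0% = £0.00.
Total = £12,804.44 + £111,226.41 + £0.00 = £124,030.85.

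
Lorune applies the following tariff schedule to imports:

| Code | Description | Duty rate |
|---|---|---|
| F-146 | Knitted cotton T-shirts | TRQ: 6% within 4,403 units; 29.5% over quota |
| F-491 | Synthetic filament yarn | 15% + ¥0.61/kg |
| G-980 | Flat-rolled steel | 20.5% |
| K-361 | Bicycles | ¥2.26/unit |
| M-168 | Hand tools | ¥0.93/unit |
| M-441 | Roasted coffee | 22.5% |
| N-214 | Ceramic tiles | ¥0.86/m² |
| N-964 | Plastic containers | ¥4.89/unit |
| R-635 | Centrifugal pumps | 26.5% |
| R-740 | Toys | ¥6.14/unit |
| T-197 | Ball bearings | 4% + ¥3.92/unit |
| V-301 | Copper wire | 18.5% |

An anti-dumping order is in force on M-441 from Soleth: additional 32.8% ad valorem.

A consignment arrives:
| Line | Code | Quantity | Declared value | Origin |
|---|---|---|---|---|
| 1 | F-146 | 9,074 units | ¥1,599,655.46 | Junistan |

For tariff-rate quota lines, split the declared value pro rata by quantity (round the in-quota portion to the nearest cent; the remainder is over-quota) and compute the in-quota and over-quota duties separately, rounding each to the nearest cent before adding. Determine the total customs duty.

¥289,490.21

Line 1 (F-146, Junistan, 9,074 units, ¥1,599,655.46):
Code F-146 is under a tariff-rate quota (threshold 4,403 units). In-quota: 4,403 units at 6%; over-quota: 4,671 units at 29.5%.
Pro-rata value split: in-quota = ¥1,599,655.46 × 4,403/9,074 = ¥776,204.87; over-quota = ¥1,599,655.46 − ¥776,204.87 = ¥823,450.59.
In-quota duty = ¥776,204.87 × 6% = ¥46,572.29. Over-quota duty = ¥823,450.59 × 29.5% = ¥242,917.92.
Line duty = ¥46,572.29 + ¥242,917.92 = ¥289,490.21.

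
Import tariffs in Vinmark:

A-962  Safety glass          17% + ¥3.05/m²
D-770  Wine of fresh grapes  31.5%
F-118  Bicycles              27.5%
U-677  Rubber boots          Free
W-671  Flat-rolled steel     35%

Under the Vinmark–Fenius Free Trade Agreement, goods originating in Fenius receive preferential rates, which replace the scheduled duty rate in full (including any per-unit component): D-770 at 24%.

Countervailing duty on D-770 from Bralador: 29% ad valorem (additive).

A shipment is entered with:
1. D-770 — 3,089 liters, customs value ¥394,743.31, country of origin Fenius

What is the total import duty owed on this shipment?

Line 1 (D-770, Fenius, 3,089 liters, ¥394,743.31):
Base rate for D-770 is 31.5%.
Origin Fenius qualifies under the Vinmark–Fenius agreement and D-770 is covered: preferential rate 24% applies instead.
The additional-duty order on D-770 targets Bralador, not Fenius; it does not apply.
Duty = ¥394,743.31 × 24% = ¥94,738.39.

¥94,738.39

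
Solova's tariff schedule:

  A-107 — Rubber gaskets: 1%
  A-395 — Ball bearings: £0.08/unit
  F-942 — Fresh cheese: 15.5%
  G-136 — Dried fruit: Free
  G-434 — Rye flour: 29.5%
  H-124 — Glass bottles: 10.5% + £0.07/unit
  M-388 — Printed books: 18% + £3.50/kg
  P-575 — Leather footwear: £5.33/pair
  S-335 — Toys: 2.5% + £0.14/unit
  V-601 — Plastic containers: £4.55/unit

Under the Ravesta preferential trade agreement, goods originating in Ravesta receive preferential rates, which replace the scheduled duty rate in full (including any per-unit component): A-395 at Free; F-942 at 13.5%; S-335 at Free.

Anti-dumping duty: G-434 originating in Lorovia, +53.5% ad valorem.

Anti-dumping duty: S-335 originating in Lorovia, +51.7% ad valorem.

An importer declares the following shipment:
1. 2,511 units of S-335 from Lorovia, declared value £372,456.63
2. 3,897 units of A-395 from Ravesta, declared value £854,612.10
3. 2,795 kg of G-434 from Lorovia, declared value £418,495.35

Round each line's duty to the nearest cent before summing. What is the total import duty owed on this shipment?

Line 1 (S-335, Lorovia, 2,511 units, £372,456.63):
Base rate for S-335 is 2.5% + £0.14/unit.
S-335 has an FTA preferential rate, but origin Lorovia is not Ravesta; base rate stands.
Additional duty on S-335 from Lorovia: +51.7%. Applied ad valorem rate: 2.5% + 51.7% = 54.2%.
Duty = £372,456.63 × 54.2% + 2,511 × £0.14 = £202,223.03.
Line 2 (A-395, Ravesta, 3,897 units, £854,612.10):
Base rate for A-395 is £0.08/unit.
Origin Ravesta qualifies under the Solova–Ravesta agreement and A-395 is covered: preferential rate Free applies instead.
Duty = £854,612.10 × 0% = £0.00.
Line 3 (G-434, Lorovia, 2,795 kg, £418,495.35):
Base rate for G-434 is 29.5%.
Additional duty on G-434 from Lorovia: +53.5%. Applied ad valorem rate: 29.5% + 53.5% = 83%.
Duty = £418,495.35 × 83% = £347,351.14.
Total = £202,223.03 + £0.00 + £347,351.14 = £549,574.17.

£549,574.17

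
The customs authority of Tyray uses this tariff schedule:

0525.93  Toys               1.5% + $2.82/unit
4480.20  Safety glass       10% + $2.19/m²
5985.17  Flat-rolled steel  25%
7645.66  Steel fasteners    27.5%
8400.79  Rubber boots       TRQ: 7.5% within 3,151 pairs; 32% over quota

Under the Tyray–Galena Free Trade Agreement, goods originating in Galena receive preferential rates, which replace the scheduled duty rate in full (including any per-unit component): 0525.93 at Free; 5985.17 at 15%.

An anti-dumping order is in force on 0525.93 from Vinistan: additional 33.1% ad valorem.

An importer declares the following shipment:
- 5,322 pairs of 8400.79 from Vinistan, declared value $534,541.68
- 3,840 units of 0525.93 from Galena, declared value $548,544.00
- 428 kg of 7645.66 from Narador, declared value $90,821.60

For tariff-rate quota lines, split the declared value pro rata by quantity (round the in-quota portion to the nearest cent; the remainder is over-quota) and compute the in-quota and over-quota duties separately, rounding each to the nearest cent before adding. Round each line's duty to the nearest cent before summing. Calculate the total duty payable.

Line 1 (8400.79, Vinistan, 5,322 pairs, $534,541.68):
Code 8400.79 is under a tariff-rate quota (threshold 3,151 pairs). In-quota: 3,151 pairs at 7.5%; over-quota: 2,171 pairs at 32%.
Pro-rata value split: in-quota = $534,541.68 × 3,151/5,322 = $316,486.44; over-quota = $534,541.68 − $316,486.44 = $218,055.24.
In-quota duty = $316,486.44 × 7.5% = $23,736.48. Over-quota duty = $218,055.24 × 32% = $69,777.68.
Line duty = $23,736.48 + $69,777.68 = $93,514.16.
Line 2 (0525.93, Galena, 3,840 units, $548,544.00):
Base rate for 0525.93 is 1.5% + $2.82/unit.
Origin Galena qualifies under the Tyray–Galena agreement and 0525.93 is covered: preferential rate Free applies instead.
The additional-duty order on 0525.93 targets Vinistan, not Galena; it does not apply.
Duty = $548,544.00 × 0% = $0.00.
Line 3 (7645.66, Narador, 428 kg, $90,821.60):
Base rate for 7645.66 is 27.5%.
Duty = $90,821.60 × 27.5% = $24,975.94.
Total = $93,514.16 + $0.00 + $24,975.94 = $118,490.10.

$118,490.10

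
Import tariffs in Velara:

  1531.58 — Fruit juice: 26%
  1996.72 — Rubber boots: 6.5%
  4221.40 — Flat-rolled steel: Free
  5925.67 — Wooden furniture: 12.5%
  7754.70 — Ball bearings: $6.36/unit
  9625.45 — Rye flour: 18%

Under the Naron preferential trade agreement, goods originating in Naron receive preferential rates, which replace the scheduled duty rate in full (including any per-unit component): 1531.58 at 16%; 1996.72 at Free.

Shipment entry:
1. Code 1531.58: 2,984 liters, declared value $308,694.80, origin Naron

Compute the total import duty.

$49,391.17

Line 1 (1531.58, Naron, 2,984 liters, $308,694.80):
Base rate for 1531.58 is 26%.
Origin Naron qualifies under the Velara–Naron agreement and 1531.58 is covered: preferential rate 16% applies instead.
Duty = $308,694.80 × 16% = $49,391.17.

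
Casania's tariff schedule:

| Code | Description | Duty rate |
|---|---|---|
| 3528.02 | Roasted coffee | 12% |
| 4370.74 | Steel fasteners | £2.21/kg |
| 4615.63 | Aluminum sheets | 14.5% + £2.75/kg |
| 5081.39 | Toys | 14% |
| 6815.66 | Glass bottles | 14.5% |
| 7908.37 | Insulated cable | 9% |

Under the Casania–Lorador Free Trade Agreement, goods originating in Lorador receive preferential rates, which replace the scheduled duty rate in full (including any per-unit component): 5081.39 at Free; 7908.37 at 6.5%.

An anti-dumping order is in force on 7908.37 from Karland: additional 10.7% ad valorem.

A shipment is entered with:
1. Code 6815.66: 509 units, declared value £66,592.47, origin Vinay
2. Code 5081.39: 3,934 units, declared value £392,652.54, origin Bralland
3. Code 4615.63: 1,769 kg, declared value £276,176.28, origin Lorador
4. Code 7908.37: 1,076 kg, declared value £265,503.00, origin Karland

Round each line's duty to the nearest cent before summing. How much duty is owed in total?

Line 1 (6815.66, Vinay, 509 units, £66,592.47):
Base rate for 6815.66 is 14.5%.
Duty = £66,592.47 × 14.5% = £9,655.91.
Line 2 (5081.39, Bralland, 3,934 units, £392,652.54):
Base rate for 5081.39 is 14%.
5081.39 has an FTA preferential rate, but origin Bralland is not Lorador; base rate stands.
Duty = £392,652.54 × 14% = £54,971.36.
Line 3 (4615.63, Lorador, 1,769 kg, £276,176.28):
Base rate for 4615.63 is 14.5% + £2.75/kg.
Origin Lorador is the FTA partner but 4615.63 is not on the preference list; base rate stands.
Duty = £276,176.28 × 14.5% + 1,769 × £2.75 = £44,910.31.
Line 4 (7908.37, Karland, 1,076 kg, £265,503.00):
Base rate for 7908.37 is 9%.
7908.37 has an FTA preferential rate, but origin Karland is not Lorador; base rate stands.
Additional duty on 7908.37 from Karland: +10.7%. Applied ad valorem rate: 9% + 10.7% = 19.7%.
Duty = £265,503.00 × 19.7% = £52,304.09.
Total = £9,655.91 + £54,971.36 + £44,910.31 + £52,304.09 = £161,841.67.

£161,841.67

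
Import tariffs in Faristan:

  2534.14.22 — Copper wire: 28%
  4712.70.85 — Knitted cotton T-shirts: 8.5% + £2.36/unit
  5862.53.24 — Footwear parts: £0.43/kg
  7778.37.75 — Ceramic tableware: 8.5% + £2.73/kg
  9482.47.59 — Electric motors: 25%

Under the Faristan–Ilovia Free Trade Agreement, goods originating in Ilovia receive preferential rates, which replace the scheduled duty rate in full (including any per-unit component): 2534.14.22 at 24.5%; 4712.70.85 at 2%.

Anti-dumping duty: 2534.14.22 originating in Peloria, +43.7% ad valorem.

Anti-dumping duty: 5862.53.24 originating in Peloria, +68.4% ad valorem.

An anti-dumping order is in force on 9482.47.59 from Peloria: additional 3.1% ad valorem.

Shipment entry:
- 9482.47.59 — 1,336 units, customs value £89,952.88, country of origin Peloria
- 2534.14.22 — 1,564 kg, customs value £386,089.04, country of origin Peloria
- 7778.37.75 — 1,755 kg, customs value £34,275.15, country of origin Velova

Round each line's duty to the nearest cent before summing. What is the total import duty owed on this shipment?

Line 1 (9482.47.59, Peloria, 1,336 units, £89,952.88):
Base rate for 9482.47.59 is 25%.
Additional duty on 9482.47.59 from Peloria: +3.1%. Applied ad valorem rate: 25% + 3.1% = 28.1%.
Duty = £89,952.88 × 28.1% = £25,276.76.
Line 2 (2534.14.22, Peloria, 1,564 kg, £386,089.04):
Base rate for 2534.14.22 is 28%.
2534.14.22 has an FTA preferential rate, but origin Peloria is not Ilovia; base rate stands.
Additional duty on 2534.14.22 from Peloria: +43.7%. Applied ad valorem rate: 28% + 43.7% = 71.7%.
Duty = £386,089.04 × 71.7% = £276,825.84.
Line 3 (7778.37.75, Velova, 1,755 kg, £34,275.15):
Base rate for 7778.37.75 is 8.5% + £2.73/kg.
Duty = £34,275.15 × 8.5% + 1,755 × £2.73 = £7,704.54.
Total = £25,276.76 + £276,825.84 + £7,704.54 = £309,807.14.

£309,807.14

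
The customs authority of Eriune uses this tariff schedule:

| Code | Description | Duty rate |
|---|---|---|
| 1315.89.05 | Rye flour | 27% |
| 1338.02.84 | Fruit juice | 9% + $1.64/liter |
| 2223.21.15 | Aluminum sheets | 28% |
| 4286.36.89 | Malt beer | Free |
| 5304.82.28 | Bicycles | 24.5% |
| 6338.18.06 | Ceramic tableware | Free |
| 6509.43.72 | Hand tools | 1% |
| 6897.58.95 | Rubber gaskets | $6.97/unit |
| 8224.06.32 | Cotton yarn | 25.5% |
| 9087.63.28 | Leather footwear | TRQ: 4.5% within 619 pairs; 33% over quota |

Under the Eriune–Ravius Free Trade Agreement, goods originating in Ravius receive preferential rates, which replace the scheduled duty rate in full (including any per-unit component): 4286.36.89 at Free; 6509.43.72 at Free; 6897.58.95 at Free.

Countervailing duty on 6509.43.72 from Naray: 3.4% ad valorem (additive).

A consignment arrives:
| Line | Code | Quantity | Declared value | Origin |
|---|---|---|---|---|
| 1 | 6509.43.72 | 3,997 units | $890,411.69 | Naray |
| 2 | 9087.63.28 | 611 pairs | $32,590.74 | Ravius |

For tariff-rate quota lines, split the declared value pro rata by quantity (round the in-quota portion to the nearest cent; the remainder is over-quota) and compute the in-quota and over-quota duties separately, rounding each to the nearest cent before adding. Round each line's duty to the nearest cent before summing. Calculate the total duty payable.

$40,644.69

Line 1 (6509.43.72, Naray, 3,997 units, $890,411.69):
Base rate for 6509.43.72 is 1%.
6509.43.72 has an FTA preferential rate, but origin Naray is not Ravius; base rate stands.
Additional duty on 6509.43.72 from Naray: +3.4%. Applied ad valorem rate: 1% + 3.4% = 4.4%.
Duty = $890,411.69 × 4.4% = $39,178.11.
Line 2 (9087.63.28, Ravius, 611 pairs, $32,590.74):
Code 9087.63.28 is under a tariff-rate quota (threshold 619 pairs). Quantity 611 pairs is within the quota, so the in-quota rate 4.5% applies to the full value.
Duty = $32,590.74 × 4.5% = $1,466.58.
Total = $39,178.11 + $1,466.58 = $40,644.69.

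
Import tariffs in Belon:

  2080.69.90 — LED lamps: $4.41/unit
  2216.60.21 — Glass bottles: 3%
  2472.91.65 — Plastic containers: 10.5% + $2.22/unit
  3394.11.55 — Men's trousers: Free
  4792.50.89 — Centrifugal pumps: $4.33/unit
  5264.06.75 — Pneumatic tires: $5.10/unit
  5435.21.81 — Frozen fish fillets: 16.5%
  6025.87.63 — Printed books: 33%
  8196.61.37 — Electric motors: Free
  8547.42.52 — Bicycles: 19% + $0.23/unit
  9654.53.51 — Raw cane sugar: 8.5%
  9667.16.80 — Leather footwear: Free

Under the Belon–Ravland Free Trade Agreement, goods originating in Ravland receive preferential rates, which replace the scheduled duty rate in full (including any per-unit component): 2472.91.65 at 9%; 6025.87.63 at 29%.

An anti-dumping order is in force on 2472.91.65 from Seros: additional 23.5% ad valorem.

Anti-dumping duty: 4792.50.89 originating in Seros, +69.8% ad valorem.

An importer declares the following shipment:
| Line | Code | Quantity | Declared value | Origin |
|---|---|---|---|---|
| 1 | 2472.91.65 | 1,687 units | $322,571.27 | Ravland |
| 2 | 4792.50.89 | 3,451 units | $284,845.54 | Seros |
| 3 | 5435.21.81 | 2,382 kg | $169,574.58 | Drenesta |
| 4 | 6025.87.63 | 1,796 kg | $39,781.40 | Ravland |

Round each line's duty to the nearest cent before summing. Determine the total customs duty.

$282,312.85

Line 1 (2472.91.65, Ravland, 1,687 units, $322,571.27):
Base rate for 2472.91.65 is 10.5% + $2.22/unit.
Origin Ravland qualifies under the Belon–Ravland agreement and 2472.91.65 is covered: preferential rate 9% applies instead.
The additional-duty order on 2472.91.65 targets Seros, not Ravland; it does not apply.
Duty = $322,571.27 × 9% = $29,031.41.
Line 2 (4792.50.89, Seros, 3,451 units, $284,845.54):
Base rate for 4792.50.89 is $4.33/unit.
Additional duty on 4792.50.89 from Seros: +69.8% ad valorem. Applied ad valorem rate = 69.8%.
Duty = $284,845.54 × 69.8% + 3,451 × $4.33 = $213,765.02.
Line 3 (5435.21.81, Drenesta, 2,382 kg, $169,574.58):
Base rate for 5435.21.81 is 16.5%.
Duty = $169,574.58 × 16.5% = $27,979.81.
Line 4 (6025.87.63, Ravland, 1,796 kg, $39,781.40):
Base rate for 6025.87.63 is 33%.
Origin Ravland qualifies under the Belon–Ravland agreement and 6025.87.63 is covered: preferential rate 29% applies instead.
Duty = $39,781.40 × 29% = $11,536.61.
Total = $29,031.41 + $213,765.02 + $27,979.81 + $11,536.61 = $282,312.85.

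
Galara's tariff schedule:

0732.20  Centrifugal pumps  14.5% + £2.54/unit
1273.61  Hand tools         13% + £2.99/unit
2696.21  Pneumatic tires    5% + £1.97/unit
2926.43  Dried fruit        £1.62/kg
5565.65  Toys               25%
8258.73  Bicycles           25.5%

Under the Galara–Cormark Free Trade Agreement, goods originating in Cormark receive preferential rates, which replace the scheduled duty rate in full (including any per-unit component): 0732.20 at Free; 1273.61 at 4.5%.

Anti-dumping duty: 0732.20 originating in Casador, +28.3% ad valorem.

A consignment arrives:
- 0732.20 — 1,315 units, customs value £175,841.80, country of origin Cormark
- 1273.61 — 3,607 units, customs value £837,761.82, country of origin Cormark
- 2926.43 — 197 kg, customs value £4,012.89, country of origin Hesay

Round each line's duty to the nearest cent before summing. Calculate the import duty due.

Line 1 (0732.20, Cormark, 1,315 units, £175,841.80):
Base rate for 0732.20 is 14.5% + £2.54/unit.
Origin Cormark qualifies under the Galara–Cormark agreement and 0732.20 is covered: preferential rate Free applies instead.
The additional-duty order on 0732.20 targets Casador, not Cormark; it does not apply.
Duty = £175,841.80 × 0% = £0.00.
Line 2 (1273.61, Cormark, 3,607 units, £837,761.82):
Base rate for 1273.61 is 13% + £2.99/unit.
Origin Cormark qualifies under the Galara–Cormark agreement and 1273.61 is covered: preferential rate 4.5% applies instead.
Duty = £837,761.82 × 4.5% = £37,699.28.
Line 3 (2926.43, Hesay, 197 kg, £4,012.89):
Base rate for 2926.43 is £1.62/kg.
Duty = 197 × £1.62 = £319.14.
Total = £0.00 + £37,699.28 + £319.14 = £38,018.42.

£38,018.42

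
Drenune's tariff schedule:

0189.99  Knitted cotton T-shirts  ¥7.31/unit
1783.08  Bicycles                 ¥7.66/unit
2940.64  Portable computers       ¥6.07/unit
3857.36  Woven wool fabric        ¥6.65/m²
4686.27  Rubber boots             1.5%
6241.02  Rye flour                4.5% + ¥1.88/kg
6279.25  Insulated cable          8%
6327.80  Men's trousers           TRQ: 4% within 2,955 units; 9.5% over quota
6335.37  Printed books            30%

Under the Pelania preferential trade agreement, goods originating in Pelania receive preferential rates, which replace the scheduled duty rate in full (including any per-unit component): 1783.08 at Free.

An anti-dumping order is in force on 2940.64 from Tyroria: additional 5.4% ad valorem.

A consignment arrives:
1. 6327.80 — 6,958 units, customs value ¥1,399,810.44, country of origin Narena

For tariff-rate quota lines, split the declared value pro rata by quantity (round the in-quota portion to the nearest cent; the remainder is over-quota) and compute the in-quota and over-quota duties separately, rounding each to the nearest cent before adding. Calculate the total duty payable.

Line 1 (6327.80, Narena, 6,958 units, ¥1,399,810.44):
Code 6327.80 is under a tariff-rate quota (threshold 2,955 units). In-quota: 2,955 units at 4%; over-quota: 4,003 units at 9.5%.
Pro-rata value split: in-quota = ¥1,399,810.44 × 2,955/6,958 = ¥594,486.90; over-quota = ¥1,399,810.44 − ¥594,486.90 = ¥805,323.54.
In-quota duty = ¥594,486.90 × 4% = ¥23,779.48. Over-quota duty = ¥805,323.54 × 9.5% = ¥76,505.74.
Line duty = ¥23,779.48 + ¥76,505.74 = ¥100,285.22.

¥100,285.22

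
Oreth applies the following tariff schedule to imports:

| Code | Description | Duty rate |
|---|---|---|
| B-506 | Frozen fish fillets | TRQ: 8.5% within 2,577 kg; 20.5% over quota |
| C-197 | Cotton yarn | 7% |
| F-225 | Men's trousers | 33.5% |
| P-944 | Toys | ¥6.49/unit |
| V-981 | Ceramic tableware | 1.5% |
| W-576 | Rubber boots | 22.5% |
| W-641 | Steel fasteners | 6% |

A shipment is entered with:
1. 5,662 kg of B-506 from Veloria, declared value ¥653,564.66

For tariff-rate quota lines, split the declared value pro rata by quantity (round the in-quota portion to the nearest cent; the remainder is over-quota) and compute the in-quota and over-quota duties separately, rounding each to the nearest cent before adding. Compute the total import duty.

¥98,285.18

Line 1 (B-506, Veloria, 5,662 kg, ¥653,564.66):
Code B-506 is under a tariff-rate quota (threshold 2,577 kg). In-quota: 2,577 kg at 8.5%; over-quota: 3,085 kg at 20.5%.
Pro-rata value split: in-quota = ¥653,564.66 × 2,577/5,662 = ¥297,463.11; over-quota = ¥653,564.66 − ¥297,463.11 = ¥356,101.55.
In-quota duty = ¥297,463.11 × 8.5% = ¥25,284.36. Over-quota duty = ¥356,101.55 × 20.5% = ¥73,000.82.
Line duty = ¥25,284.36 + ¥73,000.82 = ¥98,285.18.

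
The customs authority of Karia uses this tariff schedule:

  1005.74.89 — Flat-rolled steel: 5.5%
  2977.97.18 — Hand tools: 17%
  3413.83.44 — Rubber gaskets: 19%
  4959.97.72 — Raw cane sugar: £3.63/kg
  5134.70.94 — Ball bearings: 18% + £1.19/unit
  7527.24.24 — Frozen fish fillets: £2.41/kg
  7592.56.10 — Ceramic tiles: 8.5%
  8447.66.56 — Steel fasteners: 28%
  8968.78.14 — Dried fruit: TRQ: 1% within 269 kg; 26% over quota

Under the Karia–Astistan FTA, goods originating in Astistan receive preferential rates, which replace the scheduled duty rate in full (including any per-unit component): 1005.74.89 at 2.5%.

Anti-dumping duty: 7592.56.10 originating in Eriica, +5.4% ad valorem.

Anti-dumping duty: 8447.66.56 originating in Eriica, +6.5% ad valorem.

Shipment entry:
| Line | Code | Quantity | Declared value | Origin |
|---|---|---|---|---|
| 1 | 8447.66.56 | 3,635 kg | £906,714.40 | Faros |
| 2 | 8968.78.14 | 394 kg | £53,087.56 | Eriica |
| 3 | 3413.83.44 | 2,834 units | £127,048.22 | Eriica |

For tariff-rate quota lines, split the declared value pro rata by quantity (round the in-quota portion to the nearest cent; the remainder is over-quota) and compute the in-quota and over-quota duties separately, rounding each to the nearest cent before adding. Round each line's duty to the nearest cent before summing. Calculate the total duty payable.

Line 1 (8447.66.56, Faros, 3,635 kg, £906,714.40):
Base rate for 8447.66.56 is 28%.
The additional-duty order on 8447.66.56 targets Eriica, not Faros; it does not apply.
Duty = £906,714.40 × 28% = £253,880.03.
Line 2 (8968.78.14, Eriica, 394 kg, £53,087.56):
Code 8968.78.14 is under a tariff-rate quota (threshold 269 kg). In-quota: 269 kg at 1%; over-quota: 125 kg at 26%.
Pro-rata value split: in-quota = £53,087.56 × 269/394 = £36,245.06; over-quota = £53,087.56 − £36,245.06 = £16,842.50.
In-quota duty = £36,245.06 × 1% = £362.45. Over-quota duty = £16,842.50 × 26% = £4,379.05.
Line duty = £362.45 + £4,379.05 = £4,741.50.
Line 3 (3413.83.44, Eriica, 2,834 units, £127,048.22):
Base rate for 3413.83.44 is 19%.
Duty = £127,048.22 × 19% = £24,139.16.
Total = £253,880.03 + £4,741.50 + £24,139.16 = £282,760.69.

£282,760.69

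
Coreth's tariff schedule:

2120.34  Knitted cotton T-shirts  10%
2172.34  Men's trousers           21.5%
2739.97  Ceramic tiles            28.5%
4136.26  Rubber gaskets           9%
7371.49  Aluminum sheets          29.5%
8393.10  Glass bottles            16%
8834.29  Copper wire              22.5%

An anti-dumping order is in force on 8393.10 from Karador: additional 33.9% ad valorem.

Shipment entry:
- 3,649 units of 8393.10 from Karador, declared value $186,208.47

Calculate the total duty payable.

Line 1 (8393.10, Karador, 3,649 units, $186,208.47):
Base rate for 8393.10 is 16%.
Additional duty on 8393.10 from Karador: +33.9%. Applied ad valorem rate: 16% + 33.9% = 49.9%.
Duty = $186,208.47 × 49.9% = $92,918.03.

$92,918.03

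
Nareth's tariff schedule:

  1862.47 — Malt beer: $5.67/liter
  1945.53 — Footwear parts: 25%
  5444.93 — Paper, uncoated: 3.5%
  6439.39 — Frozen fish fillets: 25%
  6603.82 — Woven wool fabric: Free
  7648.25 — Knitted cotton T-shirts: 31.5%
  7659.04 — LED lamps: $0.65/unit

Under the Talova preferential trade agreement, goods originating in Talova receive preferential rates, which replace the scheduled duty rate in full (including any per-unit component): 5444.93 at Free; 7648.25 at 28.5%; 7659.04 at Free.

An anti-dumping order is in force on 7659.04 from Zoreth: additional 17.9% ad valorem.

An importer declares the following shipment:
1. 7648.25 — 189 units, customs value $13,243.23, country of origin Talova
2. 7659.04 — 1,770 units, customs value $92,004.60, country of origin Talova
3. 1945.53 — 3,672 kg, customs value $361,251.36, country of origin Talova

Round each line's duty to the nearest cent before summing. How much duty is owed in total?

Line 1 (7648.25, Talova, 189 units, $13,243.23):
Base rate for 7648.25 is 31.5%.
Origin Talova qualifies under the Nareth–Talova agreement and 7648.25 is covered: preferential rate 28.5% applies instead.
Duty = $13,243.23 × 28.5% = $3,774.32.
Line 2 (7659.04, Talova, 1,770 units, $92,004.60):
Base rate for 7659.04 is $0.65/unit.
Origin Talova qualifies under the Nareth–Talova agreement and 7659.04 is covered: preferential rate Free applies instead.
The additional-duty order on 7659.04 targets Zoreth, not Talova; it does not apply.
Duty = $92,004.60 × 0% = $0.00.
Line 3 (1945.53, Talova, 3,672 kg, $361,251.36):
Base rate for 1945.53 is 25%.
Origin Talova is the FTA partner but 1945.53 is not on the preference list; base rate stands.
Duty = $361,251.36 × 25% = $90,312.84.
Total = $3,774.32 + $0.00 + $90,312.84 = $94,087.16.

$94,087.16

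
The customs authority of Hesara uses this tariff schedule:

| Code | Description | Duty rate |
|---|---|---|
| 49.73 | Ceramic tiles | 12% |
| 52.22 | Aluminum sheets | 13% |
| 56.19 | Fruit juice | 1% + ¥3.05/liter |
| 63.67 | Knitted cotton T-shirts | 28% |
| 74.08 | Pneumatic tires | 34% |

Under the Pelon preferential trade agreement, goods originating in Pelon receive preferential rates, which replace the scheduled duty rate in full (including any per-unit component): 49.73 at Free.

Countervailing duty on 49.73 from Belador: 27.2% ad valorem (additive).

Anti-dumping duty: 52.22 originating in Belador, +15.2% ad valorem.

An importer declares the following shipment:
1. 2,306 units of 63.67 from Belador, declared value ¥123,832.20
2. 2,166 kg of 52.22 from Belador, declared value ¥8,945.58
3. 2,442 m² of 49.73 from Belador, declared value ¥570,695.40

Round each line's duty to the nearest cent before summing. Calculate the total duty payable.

¥260,908.27

Line 1 (63.67, Belador, 2,306 units, ¥123,832.20):
Base rate for 63.67 is 28%.
Duty = ¥123,832.20 × 28% = ¥34,673.02.
Line 2 (52.22, Belador, 2,166 kg, ¥8,945.58):
Base rate for 52.22 is 13%.
Additional duty on 52.22 from Belador: +15.2%. Applied ad valorem rate: 13% + 15.2% = 28.2%.
Duty = ¥8,945.58 × 28.2% = ¥2,522.65.
Line 3 (49.73, Belador, 2,442 m², ¥570,695.40):
Base rate for 49.73 is 12%.
49.73 has an FTA preferential rate, but origin Belador is not Pelon; base rate stands.
Additional duty on 49.73 from Belador: +27.2%. Applied ad valorem rate: 12% + 27.2% = 39.2%.
Duty = ¥570,695.40 × 39.2% = ¥223,712.60.
Total = ¥34,673.02 + ¥2,522.65 + ¥223,712.60 = ¥260,908.27.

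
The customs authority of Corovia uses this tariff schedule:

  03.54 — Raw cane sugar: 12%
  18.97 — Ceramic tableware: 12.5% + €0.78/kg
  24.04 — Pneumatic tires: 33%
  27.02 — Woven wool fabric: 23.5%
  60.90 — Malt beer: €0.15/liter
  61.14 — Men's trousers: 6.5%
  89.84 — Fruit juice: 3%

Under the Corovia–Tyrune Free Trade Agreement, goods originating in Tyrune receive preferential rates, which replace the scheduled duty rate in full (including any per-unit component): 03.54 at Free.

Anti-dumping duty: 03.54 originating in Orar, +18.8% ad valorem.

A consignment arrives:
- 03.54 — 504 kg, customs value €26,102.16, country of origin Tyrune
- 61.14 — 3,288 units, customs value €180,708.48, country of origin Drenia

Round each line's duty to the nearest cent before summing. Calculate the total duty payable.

Line 1 (03.54, Tyrune, 504 kg, €26,102.16):
Base rate for 03.54 is 12%.
Origin Tyrune qualifies under the Corovia–Tyrune agreement and 03.54 is covered: preferential rate Free applies instead.
The additional-duty order on 03.54 targets Orar, not Tyrune; it does not apply.
Duty = €26,102.16 × 0% = €0.00.
Line 2 (61.14, Drenia, 3,288 units, €180,708.48):
Base rate for 61.14 is 6.5%.
Duty = €180,708.48 × 6.5% = €11,746.05.
Total = €0.00 + €11,746.05 = €11,746.05.

€11,746.05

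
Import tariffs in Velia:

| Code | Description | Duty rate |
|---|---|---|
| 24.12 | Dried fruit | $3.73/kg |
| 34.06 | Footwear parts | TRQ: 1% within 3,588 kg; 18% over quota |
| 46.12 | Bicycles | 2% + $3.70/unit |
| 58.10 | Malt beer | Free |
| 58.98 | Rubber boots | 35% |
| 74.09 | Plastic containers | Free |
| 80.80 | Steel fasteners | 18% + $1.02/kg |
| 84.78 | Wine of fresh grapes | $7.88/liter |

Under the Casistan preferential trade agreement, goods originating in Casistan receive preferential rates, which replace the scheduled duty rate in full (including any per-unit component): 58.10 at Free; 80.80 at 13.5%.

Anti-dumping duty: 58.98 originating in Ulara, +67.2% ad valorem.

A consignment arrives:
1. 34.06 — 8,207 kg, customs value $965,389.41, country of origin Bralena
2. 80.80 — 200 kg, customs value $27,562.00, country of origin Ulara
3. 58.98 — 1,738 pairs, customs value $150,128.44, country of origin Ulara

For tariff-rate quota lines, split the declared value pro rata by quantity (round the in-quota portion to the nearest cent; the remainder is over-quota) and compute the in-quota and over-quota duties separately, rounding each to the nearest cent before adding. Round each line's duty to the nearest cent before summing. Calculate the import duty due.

$260,616.92

Line 1 (34.06, Bralena, 8,207 kg, $965,389.41):
Code 34.06 is under a tariff-rate quota (threshold 3,588 kg). In-quota: 3,588 kg at 1%; over-quota: 4,619 kg at 18%.
Pro-rata value split: in-quota = $965,389.41 × 3,588/8,207 = $422,056.44; over-quota = $965,389.41 − $422,056.44 = $543,332.97.
In-quota duty = $422,056.44 × 1% = $4,220.56. Over-quota duty = $543,332.97 × 18% = $97,799.93.
Line duty = $4,220.56 + $97,799.93 = $102,020.49.
Line 2 (80.80, Ulara, 200 kg, $27,562.00):
Base rate for 80.80 is 18% + $1.02/kg.
80.80 has an FTA preferential rate, but origin Ulara is not Casistan; base rate stands.
Duty = $27,562.00 × 18% + 200 × $1.02 = $5,165.16.
Line 3 (58.98, Ulara, 1,738 pairs, $150,128.44):
Base rate for 58.98 is 35%.
Additional duty on 58.98 from Ulara: +67.2%. Applied ad valorem rate: 35% + 67.2% = 102.2%.
Duty = $150,128.44 × 102.2% = $153,431.27.
Total = $102,020.49 + $5,165.16 + $153,431.27 = $260,616.92.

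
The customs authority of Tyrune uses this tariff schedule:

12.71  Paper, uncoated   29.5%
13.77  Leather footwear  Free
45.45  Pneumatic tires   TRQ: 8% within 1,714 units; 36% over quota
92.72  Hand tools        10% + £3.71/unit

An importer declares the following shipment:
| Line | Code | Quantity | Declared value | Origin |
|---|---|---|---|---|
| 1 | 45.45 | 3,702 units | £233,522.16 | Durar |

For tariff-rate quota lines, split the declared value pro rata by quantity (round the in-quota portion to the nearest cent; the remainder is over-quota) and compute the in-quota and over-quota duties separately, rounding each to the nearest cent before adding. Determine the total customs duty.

Line 1 (45.45, Durar, 3,702 units, £233,522.16):
Code 45.45 is under a tariff-rate quota (threshold 1,714 units). In-quota: 1,714 units at 8%; over-quota: 1,988 units at 36%.
Pro-rata value split: in-quota = £233,522.16 × 1,714/3,702 = £108,119.12; over-quota = £233,522.16 − £108,119.12 = £125,403.04.
In-quota duty = £108,119.12 × 8% = £8,649.53. Over-quota duty = £125,403.04 × 36% = £45,145.09.
Line duty = £8,649.53 + £45,145.09 = £53,794.62.

£53,794.62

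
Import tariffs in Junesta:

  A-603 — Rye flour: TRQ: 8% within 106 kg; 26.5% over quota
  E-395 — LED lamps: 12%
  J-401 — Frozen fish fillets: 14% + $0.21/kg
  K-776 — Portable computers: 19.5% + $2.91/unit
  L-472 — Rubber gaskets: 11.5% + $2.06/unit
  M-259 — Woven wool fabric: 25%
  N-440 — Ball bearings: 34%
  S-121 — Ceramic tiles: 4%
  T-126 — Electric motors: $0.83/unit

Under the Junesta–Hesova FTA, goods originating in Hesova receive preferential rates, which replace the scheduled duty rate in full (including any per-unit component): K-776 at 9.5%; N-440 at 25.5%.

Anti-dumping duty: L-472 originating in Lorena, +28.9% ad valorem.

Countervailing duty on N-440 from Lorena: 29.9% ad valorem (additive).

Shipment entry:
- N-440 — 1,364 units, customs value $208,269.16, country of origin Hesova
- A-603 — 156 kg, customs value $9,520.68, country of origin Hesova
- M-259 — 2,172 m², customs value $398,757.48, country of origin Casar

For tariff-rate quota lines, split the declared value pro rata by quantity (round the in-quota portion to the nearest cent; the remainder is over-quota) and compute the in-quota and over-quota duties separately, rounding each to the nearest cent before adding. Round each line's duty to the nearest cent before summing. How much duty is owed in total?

Line 1 (N-440, Hesova, 1,364 units, $208,269.16):
Base rate for N-440 is 34%.
Origin Hesova qualifies under the Junesta–Hesova agreement and N-440 is covered: preferential rate 25.5% applies instead.
The additional-duty order on N-440 targets Lorena, not Hesova; it does not apply.
Duty = $208,269.16 × 25.5% = $53,108.64.
Line 2 (A-603, Hesova, 156 kg, $9,520.68):
Code A-603 is under a tariff-rate quota (threshold 106 kg). In-quota: 106 kg at 8%; over-quota: 50 kg at 26.5%.
Pro-rata value split: in-quota = $9,520.68 × 106/156 = $6,469.18; over-quota = $9,520.68 − $6,469.18 = $3,051.50.
In-quota duty = $6,469.18 × 8% = $517.53. Over-quota duty = $3,051.50 × 26.5% = $808.65.
Line duty = $517.53 + $808.65 = $1,326.18.
Line 3 (M-259, Casar, 2,172 m², $398,757.48):
Base rate for M-259 is 25%.
Duty = $398,757.48 × 25% = $99,689.37.
Total = $53,108.64 + $1,326.18 + $99,689.37 = $154,124.19.

$154,124.19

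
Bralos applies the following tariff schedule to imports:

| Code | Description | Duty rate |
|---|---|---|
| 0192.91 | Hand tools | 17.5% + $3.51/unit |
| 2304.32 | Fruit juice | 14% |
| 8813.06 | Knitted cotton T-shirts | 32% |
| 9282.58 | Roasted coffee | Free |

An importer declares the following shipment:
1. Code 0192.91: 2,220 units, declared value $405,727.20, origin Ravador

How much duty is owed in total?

Line 1 (0192.91, Ravador, 2,220 units, $405,727.20):
Base rate for 0192.91 is 17.5% + $3.51/unit.
Duty = $405,727.20 × 17.5% + 2,220 × $3.51 = $78,794.46.

$78,794.46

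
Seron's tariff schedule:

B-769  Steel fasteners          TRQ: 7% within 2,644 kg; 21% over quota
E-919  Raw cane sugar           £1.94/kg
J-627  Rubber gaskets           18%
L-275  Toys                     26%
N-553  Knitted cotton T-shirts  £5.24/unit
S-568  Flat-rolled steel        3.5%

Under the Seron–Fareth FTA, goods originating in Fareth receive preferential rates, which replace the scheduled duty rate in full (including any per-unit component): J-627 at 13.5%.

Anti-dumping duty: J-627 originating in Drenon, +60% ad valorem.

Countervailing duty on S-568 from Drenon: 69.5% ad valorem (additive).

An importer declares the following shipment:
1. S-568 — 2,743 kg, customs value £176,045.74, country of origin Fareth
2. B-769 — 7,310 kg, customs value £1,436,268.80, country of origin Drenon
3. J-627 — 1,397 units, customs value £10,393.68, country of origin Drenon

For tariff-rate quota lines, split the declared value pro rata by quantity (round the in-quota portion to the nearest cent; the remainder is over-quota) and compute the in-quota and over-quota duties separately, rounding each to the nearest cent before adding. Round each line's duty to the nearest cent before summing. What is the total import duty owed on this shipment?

£243,156.08

Line 1 (S-568, Fareth, 2,743 kg, £176,045.74):
Base rate for S-568 is 3.5%.
Origin Fareth is the FTA partner but S-568 is not on the preference list; base rate stands.
The additional-duty order on S-568 targets Drenon, not Fareth; it does not apply.
Duty = £176,045.74 × 3.5% = £6,161.60.
Line 2 (B-769, Drenon, 7,310 kg, £1,436,268.80):
Code B-769 is under a tariff-rate quota (threshold 2,644 kg). In-quota: 2,644 kg at 7%; over-quota: 4,666 kg at 21%.
Pro-rata value split: in-quota = £1,436,268.80 × 2,644/7,310 = £519,493.12; over-quota = £1,436,268.80 − £519,493.12 = £916,775.68.
In-quota duty = £519,493.12 × 7% = £36,364.52. Over-quota duty = £916,775.68 × 21% = £192,522.89.
Line duty = £36,364.52 + £192,522.89 = £228,887.41.
Line 3 (J-627, Drenon, 1,397 units, £10,393.68):
Base rate for J-627 is 18%.
J-627 has an FTA preferential rate, but origin Drenon is not Fareth; base rate stands.
Additional duty on J-627 from Drenon: +60%. Applied ad valorem rate: 18% + 60% = 78%.
Duty = £10,393.68 × 78% = £8,107.07.
Total = £6,161.60 + £228,887.41 + £8,107.07 = £243,156.08.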